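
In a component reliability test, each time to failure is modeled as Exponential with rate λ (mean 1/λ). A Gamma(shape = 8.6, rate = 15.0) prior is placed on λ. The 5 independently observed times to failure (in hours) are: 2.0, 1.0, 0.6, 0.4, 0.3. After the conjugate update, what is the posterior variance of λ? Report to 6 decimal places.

With a Gamma(shape α, rate β) prior on the exponential rate λ, the posterior after n observations with total T = Σxᵢ is Gamma(α+n, β+T).
Sum of observations T = 4.3 hours; n = 5.
Posterior: Gamma(8.6+5, 15.0+4.3) = Gamma(13.6, 19.3).
Var = α/β² = 0.036511.

0.036511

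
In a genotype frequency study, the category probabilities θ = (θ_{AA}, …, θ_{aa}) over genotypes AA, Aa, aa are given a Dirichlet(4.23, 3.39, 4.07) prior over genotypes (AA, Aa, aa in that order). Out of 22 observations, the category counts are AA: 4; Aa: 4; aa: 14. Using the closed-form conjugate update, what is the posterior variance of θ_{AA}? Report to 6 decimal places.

The Dirichlet prior is conjugate to the Multinomial likelihood: each posterior αⱼ = prior αⱼ + observed count nⱼ.
Posterior concentration: (8.23, 7.39, 18.07), total = 33.69.
Var[θ_j] = α_j(Σα−α_j)/((Σα)²(Σα+1)) = 8.23·25.46/(33.69²·34.69) = 0.005322.

0.005322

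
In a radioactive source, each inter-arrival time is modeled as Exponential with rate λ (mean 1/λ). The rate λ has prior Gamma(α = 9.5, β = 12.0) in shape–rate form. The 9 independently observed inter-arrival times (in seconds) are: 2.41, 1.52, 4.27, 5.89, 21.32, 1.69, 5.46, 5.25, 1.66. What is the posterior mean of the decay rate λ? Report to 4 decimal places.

0.3010

With a Gamma(shape α, rate β) prior on the exponential rate λ, the posterior after n observations with total T = Σxᵢ is Gamma(α+n, β+T).
Sum of observations T = 49.47 seconds; n = 9.
Posterior: Gamma(9.5+9, 12.0+49.47) = Gamma(18.5, 61.47).
Posterior mean of λ = α/β = 18.5/61.47 = 0.3010.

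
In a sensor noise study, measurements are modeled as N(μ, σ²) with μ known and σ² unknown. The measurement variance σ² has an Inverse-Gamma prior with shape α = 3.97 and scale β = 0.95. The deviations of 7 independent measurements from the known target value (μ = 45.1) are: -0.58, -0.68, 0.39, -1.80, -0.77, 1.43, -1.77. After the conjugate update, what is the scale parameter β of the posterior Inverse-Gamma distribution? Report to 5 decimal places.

5.93080

With known mean μ and an Inverse-Gamma(α, β) prior on σ², the Normal likelihood is conjugate: posterior is Inv-Gamma(α + n/2, β + Σ(xᵢ−μ)²/2).
Σ(xᵢ−μ)² = (-0.58)² + (-0.68)² + (0.39)² + (-1.80)² + (-0.77)² + (1.43)² + (-1.77)² = 9.9616.
Posterior: Inv-Gamma(3.97 + 7/2, 0.95 + 9.9616/2) = Inv-Gamma(7.47, 5.93080).
Posterior β = 5.93080.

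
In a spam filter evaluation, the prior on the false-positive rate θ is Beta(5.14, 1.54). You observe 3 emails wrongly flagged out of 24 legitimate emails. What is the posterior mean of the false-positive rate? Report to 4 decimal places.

The Beta prior is conjugate to a Binomial/Bernoulli likelihood; the update adds successes to α and failures to β.
Posterior: Beta(α+k, β+n−k) = Beta(5.14+3, 1.54+21) = Beta(8.14, 22.54).
Posterior mean = α/(α+β) = 8.14/30.68 = 0.2653.

0.2653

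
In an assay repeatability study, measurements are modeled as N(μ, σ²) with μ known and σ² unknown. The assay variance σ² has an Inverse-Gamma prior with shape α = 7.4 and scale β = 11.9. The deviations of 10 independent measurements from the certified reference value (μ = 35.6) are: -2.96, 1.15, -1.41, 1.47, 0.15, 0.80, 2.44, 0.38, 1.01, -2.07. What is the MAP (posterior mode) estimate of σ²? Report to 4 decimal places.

1.8694

With known mean μ and an Inverse-Gamma(α, β) prior on σ², the Normal likelihood is conjugate: posterior is Inv-Gamma(α + n/2, β + Σ(xᵢ−μ)²/2).
Σ(xᵢ−μ)² = (-2.96)² + (1.15)² + (-1.41)² + (1.47)² + (0.15)² + (0.80)² + (2.44)² + (0.38)² + (1.01)² + (-2.07)² = 26.2986.
Posterior: Inv-Gamma(7.4 + 10/2, 11.9 + 26.2986/2) = Inv-Gamma(12.40, 25.04930).
Mode = β/(α+1) = 25.04930/13.40 = 1.8694.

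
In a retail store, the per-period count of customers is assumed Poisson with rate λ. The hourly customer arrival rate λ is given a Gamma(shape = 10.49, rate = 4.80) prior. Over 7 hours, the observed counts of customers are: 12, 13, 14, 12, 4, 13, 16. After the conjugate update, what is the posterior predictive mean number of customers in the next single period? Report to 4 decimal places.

With a Gamma(shape α, rate β) prior, the Poisson likelihood is conjugate: the posterior is Gamma(α + ΣXᵢ, β + n).
Sum of counts S = 84 over n = 7 hours.
Posterior: Gamma(α+S, β+n) = Gamma(10.49+84, 4.80+7) = Gamma(94.49, 11.80).
The predictive distribution for one future period is NegBinom with mean α/β = 8.0076.

8.0076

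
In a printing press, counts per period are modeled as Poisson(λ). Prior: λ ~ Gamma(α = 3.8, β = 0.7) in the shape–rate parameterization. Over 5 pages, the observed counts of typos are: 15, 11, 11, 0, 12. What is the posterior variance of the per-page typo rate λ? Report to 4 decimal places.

With a Gamma(shape α, rate β) prior, the Poisson likelihood is conjugate: the posterior is Gamma(α + ΣXᵢ, β + n).
Sum of counts S = 49 over n = 5 pages.
Posterior: Gamma(α+S, β+n) = Gamma(3.8+49, 0.7+5) = Gamma(52.8, 5.7).
Var = α/β² = 52.8/5.7² = 1.6251.

1.6251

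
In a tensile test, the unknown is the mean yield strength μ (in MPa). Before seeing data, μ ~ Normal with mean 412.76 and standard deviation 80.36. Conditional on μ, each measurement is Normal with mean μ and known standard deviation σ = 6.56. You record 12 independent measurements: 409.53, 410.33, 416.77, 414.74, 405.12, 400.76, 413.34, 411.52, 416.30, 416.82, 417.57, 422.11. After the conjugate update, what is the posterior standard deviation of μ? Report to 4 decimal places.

For Normal data with known variance σ², a Normal(μ₀, σ₀²) prior on μ is conjugate. Posterior precision = 1/σ₀² + n/σ²; posterior mean is the precision-weighted average of μ₀ and x̄.
σ₀² = 80.36² = 6457.7296, σ² = 6.56² = 43.0336; σ² + n·σ₀² = 43.0336 + 12·6457.7296 = 77535.7888.
Posterior precision = 1/σ₀² + n/σ² = 1/6457.7296 + 12/43.0336 = (σ² + n·σ₀²)/(σ₀²σ²) = 77535.7888/(6457.7296·43.0336); posterior variance σₙ² = σ₀²σ²/(σ² + n·σ₀²) = 6457.7296·43.0336/77535.7888 = 3.584143.
Posterior SD = √σₙ² = √(6457.7296·43.0336/77535.7888) = 1.8932.

1.8932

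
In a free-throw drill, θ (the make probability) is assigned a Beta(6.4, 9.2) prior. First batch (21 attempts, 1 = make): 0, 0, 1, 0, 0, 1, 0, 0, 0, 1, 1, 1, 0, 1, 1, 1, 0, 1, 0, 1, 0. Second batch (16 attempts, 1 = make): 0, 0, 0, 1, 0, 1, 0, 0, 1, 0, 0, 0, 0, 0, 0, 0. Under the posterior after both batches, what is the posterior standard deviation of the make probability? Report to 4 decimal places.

The Beta prior is conjugate to a Binomial/Bernoulli likelihood; the update adds successes to α and failures to β.
After batch 1: Beta(6.4+10, 9.2+11) = Beta(16.4, 20.2).
After batch 2: Beta(16.4+3, 20.2+13) = Beta(19.4, 33.2).
Var = αβ/((α+β)²(α+β+1)) = 19.4·33.2/(52.6²·53.6) = 0.00434314; SD = √0.00434314 = 0.0659.

0.0659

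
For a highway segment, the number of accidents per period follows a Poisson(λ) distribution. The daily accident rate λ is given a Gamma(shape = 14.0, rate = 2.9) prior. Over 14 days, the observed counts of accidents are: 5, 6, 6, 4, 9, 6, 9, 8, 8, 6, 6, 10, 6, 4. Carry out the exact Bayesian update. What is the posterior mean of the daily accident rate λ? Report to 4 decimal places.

With a Gamma(shape α, rate β) prior, the Poisson likelihood is conjugate: the posterior is Gamma(α + ΣXᵢ, β + n).
Sum of counts S = 93 over n = 14 days.
Posterior: Gamma(α+S, β+n) = Gamma(14.0+93, 2.9+14) = Gamma(107.0, 16.9).
Posterior mean = α/β = 107.0/16.9 = 6.3314.

6.3314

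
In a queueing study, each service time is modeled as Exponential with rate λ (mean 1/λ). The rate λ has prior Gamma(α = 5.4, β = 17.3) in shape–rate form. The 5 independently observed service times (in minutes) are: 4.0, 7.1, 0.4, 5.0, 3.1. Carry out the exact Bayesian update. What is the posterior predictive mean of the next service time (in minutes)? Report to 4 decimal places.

3.9255

With a Gamma(shape α, rate β) prior on the exponential rate λ, the posterior after n observations with total T = Σxᵢ is Gamma(α+n, β+T).
Sum of observations T = 19.6 minutes; n = 5.
Posterior: Gamma(5.4+5, 17.3+19.6) = Gamma(10.4, 36.9).
The predictive distribution for the next observation is Lomax; its mean is β/(α−1) = 36.9/9.4 = 3.9255.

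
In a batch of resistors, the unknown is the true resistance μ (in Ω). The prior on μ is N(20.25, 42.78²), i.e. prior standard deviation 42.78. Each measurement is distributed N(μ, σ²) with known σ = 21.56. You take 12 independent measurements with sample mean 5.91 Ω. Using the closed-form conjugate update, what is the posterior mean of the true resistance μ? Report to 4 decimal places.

6.2072

For Normal data with known variance σ², a Normal(μ₀, σ₀²) prior on μ is conjugate. Posterior precision = 1/σ₀² + n/σ²; posterior mean is the precision-weighted average of μ₀ and x̄.
n·x̄ = 12·5.91 = 70.92.
σ₀² = 42.78² = 1830.1284, σ² = 21.56² = 464.8336; σ² + n·σ₀² = 464.8336 + 12·1830.1284 = 22426.3744.
Posterior mean = (μ₀/σ₀² + n·x̄/σ²)/(1/σ₀² + n/σ²) = (σ²·μ₀ + σ₀²·n·x̄)/(σ² + n·σ₀²) = (464.8336·20.25 + 1830.1284·70.92)/22426.3744 = 139205.586528/22426.3744 = 6.2072.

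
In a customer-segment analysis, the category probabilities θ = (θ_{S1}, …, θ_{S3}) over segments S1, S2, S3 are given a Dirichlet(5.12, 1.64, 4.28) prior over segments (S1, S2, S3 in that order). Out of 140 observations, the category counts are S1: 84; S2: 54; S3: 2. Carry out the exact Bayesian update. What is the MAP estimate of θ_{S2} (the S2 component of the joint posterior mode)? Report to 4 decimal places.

0.3691

The Dirichlet prior is conjugate to the Multinomial likelihood: each posterior αⱼ = prior αⱼ + observed count nⱼ.
Posterior concentration: (89.12, 55.64, 6.28), total = 151.04.
Joint mode component: (α_{S2}−1)/(Σα−K) = 54.64/148.04 = 0.3691.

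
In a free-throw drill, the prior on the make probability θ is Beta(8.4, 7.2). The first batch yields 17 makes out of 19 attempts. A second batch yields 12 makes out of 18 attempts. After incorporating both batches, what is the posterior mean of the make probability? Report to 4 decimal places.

0.7110

The Beta prior is conjugate to a Binomial/Bernoulli likelihood; the update adds successes to α and failures to β.
After batch 1: Beta(8.4+17, 7.2+2) = Beta(25.4, 9.2).
After batch 2: Beta(25.4+12, 9.2+6) = Beta(37.4, 15.2).
Posterior mean = α/(α+β) = 37.4/52.6 = 0.7110.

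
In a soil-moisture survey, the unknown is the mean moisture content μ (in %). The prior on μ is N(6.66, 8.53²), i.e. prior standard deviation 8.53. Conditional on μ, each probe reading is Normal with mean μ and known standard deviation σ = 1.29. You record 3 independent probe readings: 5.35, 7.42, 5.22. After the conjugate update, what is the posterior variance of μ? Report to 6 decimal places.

For Normal data with known variance σ², a Normal(μ₀, σ₀²) prior on μ is conjugate. Posterior precision = 1/σ₀² + n/σ²; posterior mean is the precision-weighted average of μ₀ and x̄.
σ₀² = 8.53² = 72.7609, σ² = 1.29² = 1.6641; σ² + n·σ₀² = 1.6641 + 3·72.7609 = 219.9468.
Posterior precision = 1/σ₀² + n/σ² = 1/72.7609 + 3/1.6641 = (σ² + n·σ₀²)/(σ₀²σ²) = 219.9468/(72.7609·1.6641); posterior variance σₙ² = σ₀²σ²/(σ² + n·σ₀²) = 72.7609·1.6641/219.9468 = 0.550503.

0.550503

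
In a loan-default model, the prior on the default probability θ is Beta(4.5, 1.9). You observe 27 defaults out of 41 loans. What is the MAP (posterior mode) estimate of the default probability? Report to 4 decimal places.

The Beta prior is conjugate to a Binomial/Bernoulli likelihood; the update adds successes to α and failures to β.
Posterior: Beta(α+k, β+n−k) = Beta(4.5+27, 1.9+14) = Beta(31.5, 15.9).
Mode of Beta(a,b) for a,b>1 is (a−1)/(a+b−2) = 30.5/45.4 = 0.6718.

0.6718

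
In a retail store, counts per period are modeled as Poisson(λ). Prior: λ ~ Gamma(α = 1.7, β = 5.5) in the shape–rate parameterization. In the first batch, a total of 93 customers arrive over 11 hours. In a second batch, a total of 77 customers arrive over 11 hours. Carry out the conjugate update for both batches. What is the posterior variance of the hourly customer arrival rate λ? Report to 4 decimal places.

With a Gamma(shape α, rate β) prior, the Poisson likelihood is conjugate: the posterior is Gamma(α + ΣXᵢ, β + n).
After batch 1: Gamma(α+S, β+n) = Gamma(1.7+93, 5.5+11) = Gamma(94.7, 16.5).
After batch 2: Gamma(α+S, β+n) = Gamma(94.7+77, 16.5+11) = Gamma(171.7, 27.5).
Var = α/β² = 171.7/27.5² = 0.2270.

0.2270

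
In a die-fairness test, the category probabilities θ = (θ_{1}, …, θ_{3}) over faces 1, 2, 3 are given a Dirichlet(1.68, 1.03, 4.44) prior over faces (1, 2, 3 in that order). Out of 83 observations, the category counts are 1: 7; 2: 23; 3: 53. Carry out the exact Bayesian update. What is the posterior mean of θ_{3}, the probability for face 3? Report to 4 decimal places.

The Dirichlet prior is conjugate to the Multinomial likelihood: each posterior αⱼ = prior αⱼ + observed count nⱼ.
Posterior concentration: (8.68, 24.03, 57.44), total = 90.15.
E[θ_{3}|data] = α_{3}/Σα = 57.44/90.15 = 0.6372.

0.6372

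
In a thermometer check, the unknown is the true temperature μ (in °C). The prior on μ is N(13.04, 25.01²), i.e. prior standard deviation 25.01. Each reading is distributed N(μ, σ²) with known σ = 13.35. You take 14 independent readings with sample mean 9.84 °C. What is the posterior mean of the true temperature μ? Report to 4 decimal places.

For Normal data with known variance σ², a Normal(μ₀, σ₀²) prior on μ is conjugate. Posterior precision = 1/σ₀² + n/σ²; posterior mean is the precision-weighted average of μ₀ and x̄.
n·x̄ = 14·9.84 = 137.76.
σ₀² = 25.01² = 625.5001, σ² = 13.35² = 178.2225; σ² + n·σ₀² = 178.2225 + 14·625.5001 = 8935.2239.
Posterior mean = (μ₀/σ₀² + n·x̄/σ²)/(1/σ₀² + n/σ²) = (σ²·μ₀ + σ₀²·n·x̄)/(σ² + n·σ₀²) = (178.2225·13.04 + 625.5001·137.76)/8935.2239 = 88492.915176/8935.2239 = 9.9038.

9.9038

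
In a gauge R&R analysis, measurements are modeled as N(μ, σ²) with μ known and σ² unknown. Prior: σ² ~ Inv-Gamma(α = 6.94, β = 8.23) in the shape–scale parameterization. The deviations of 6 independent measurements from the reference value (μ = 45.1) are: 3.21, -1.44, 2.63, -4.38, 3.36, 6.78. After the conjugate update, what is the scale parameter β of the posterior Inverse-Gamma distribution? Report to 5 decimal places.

56.09850

With known mean μ and an Inverse-Gamma(α, β) prior on σ², the Normal likelihood is conjugate: posterior is Inv-Gamma(α + n/2, β + Σ(xᵢ−μ)²/2).
Σ(xᵢ−μ)² = (3.21)² + (-1.44)² + (2.63)² + (-4.38)² + (3.36)² + (6.78)² = 95.7370.
Posterior: Inv-Gamma(6.94 + 6/2, 8.23 + 95.7370/2) = Inv-Gamma(9.94, 56.09850).
Posterior β = 56.09850.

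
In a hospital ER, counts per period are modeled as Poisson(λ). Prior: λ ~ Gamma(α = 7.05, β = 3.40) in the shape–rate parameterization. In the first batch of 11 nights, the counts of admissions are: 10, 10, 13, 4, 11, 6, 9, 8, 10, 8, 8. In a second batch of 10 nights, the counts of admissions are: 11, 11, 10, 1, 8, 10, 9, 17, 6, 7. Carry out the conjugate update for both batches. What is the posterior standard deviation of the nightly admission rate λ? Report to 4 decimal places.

0.5709

With a Gamma(shape α, rate β) prior, the Poisson likelihood is conjugate: the posterior is Gamma(α + ΣXᵢ, β + n).
Batch 1: sum of counts S = 97 over n = 11 nights.
After batch 1: Gamma(α+S, β+n) = Gamma(7.05+97, 3.40+11) = Gamma(104.05, 14.40).
Batch 2: sum of counts S = 90 over n = 10 nights.
After batch 2: Gamma(α+S, β+n) = Gamma(104.05+90, 14.40+10) = Gamma(194.05, 24.40).
SD = √α/β = √194.05/24.40 = 0.5709.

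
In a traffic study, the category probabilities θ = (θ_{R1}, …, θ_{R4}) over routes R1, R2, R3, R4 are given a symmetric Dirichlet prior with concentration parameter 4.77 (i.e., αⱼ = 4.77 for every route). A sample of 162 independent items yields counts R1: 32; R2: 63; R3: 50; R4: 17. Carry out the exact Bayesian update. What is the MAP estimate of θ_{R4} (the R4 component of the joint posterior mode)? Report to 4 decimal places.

The Dirichlet prior is conjugate to the Multinomial likelihood: each posterior αⱼ = prior αⱼ + observed count nⱼ.
Posterior concentration: (36.77, 67.77, 54.77, 21.77), total = 181.08.
Joint mode component: (α_{R4}−1)/(Σα−K) = 20.77/177.08 = 0.1173.

0.1173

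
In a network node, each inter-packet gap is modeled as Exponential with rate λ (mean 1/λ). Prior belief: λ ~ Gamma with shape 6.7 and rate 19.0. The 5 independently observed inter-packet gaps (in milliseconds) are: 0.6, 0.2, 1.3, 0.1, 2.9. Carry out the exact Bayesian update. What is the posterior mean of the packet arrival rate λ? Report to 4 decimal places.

With a Gamma(shape α, rate β) prior on the exponential rate λ, the posterior after n observations with total T = Σxᵢ is Gamma(α+n, β+T).
Sum of observations T = 5.1 milliseconds; n = 5.
Posterior: Gamma(6.7+5, 19.0+5.1) = Gamma(11.7, 24.1).
Posterior mean of λ = α/β = 11.7/24.1 = 0.4855.

0.4855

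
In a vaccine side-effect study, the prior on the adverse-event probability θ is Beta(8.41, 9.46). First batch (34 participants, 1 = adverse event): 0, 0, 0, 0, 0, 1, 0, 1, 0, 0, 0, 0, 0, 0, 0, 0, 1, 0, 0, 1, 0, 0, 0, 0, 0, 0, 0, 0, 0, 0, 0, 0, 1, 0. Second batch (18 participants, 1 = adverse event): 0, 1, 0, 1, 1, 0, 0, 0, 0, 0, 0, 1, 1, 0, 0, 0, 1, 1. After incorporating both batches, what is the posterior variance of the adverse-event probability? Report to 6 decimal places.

The Beta prior is conjugate to a Binomial/Bernoulli likelihood; the update adds successes to α and failures to β.
After batch 1: Beta(8.41+5, 9.46+29) = Beta(13.41, 38.46).
After batch 2: Beta(13.41+7, 38.46+11) = Beta(20.41, 49.46).
Var = αβ/((α+β)²(α+β+1)) = 20.41·49.46/(69.87²·70.87) = 0.002918.

0.002918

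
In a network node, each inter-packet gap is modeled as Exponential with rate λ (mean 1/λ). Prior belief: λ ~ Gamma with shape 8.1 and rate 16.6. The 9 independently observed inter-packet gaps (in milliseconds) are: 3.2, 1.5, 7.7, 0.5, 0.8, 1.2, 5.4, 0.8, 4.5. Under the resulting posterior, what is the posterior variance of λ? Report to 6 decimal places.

With a Gamma(shape α, rate β) prior on the exponential rate λ, the posterior after n observations with total T = Σxᵢ is Gamma(α+n, β+T).
Sum of observations T = 25.6 milliseconds; n = 9.
Posterior: Gamma(8.1+9, 16.6+25.6) = Gamma(17.1, 42.2).
Var = α/β² = 0.009602.

0.009602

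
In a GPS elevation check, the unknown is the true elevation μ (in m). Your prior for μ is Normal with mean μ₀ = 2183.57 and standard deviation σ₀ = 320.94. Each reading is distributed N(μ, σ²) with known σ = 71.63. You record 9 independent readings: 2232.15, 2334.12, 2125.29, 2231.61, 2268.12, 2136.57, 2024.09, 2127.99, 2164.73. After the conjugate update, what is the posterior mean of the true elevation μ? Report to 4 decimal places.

2182.7457

For Normal data with known variance σ², a Normal(μ₀, σ₀²) prior on μ is conjugate. Posterior precision = 1/σ₀² + n/σ²; posterior mean is the precision-weighted average of μ₀ and x̄.
Σxᵢ = 2232.15 + 2334.12 + 2125.29 + 2231.61 + 2268.12 + 2136.57 + 2024.09 + 2127.99 + 2164.73 = 19644.67, so n·x̄ = 19644.67.
σ₀² = 320.94² = 103002.4836, σ² = 71.63² = 5130.8569; σ² + n·σ₀² = 5130.8569 + 9·103002.4836 = 932153.2093.
Posterior mean = (μ₀/σ₀² + n·x̄/σ²)/(1/σ₀² + n/σ²) = (σ²·μ₀ + σ₀²·n·x̄)/(σ² + n·σ₀²) = (5130.8569·2183.57 + 103002.4836·19644.67)/932153.2093 = 2034653384.703545/932153.2093 = 2182.7457.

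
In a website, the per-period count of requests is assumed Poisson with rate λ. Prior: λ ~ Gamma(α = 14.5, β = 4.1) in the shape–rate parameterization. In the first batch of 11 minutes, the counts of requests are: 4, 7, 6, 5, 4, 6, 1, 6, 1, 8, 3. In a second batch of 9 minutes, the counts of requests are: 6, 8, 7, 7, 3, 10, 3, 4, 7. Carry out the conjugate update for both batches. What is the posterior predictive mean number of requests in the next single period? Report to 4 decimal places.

5.0000

With a Gamma(shape α, rate β) prior, the Poisson likelihood is conjugate: the posterior is Gamma(α + ΣXᵢ, β + n).
Batch 1: sum of counts S = 51 over n = 11 minutes.
After batch 1: Gamma(α+S, β+n) = Gamma(14.5+51, 4.1+11) = Gamma(65.5, 15.1).
Batch 2: sum of counts S = 55 over n = 9 minutes.
After batch 2: Gamma(α+S, β+n) = Gamma(65.5+55, 15.1+9) = Gamma(120.5, 24.1).
The predictive distribution for one future period is NegBinom with mean α/β = 5.0000.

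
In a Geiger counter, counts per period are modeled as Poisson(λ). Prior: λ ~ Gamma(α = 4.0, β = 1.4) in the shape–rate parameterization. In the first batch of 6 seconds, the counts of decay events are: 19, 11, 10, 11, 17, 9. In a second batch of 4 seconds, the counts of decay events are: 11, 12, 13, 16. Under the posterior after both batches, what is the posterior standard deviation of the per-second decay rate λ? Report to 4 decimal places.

With a Gamma(shape α, rate β) prior, the Poisson likelihood is conjugate: the posterior is Gamma(α + ΣXᵢ, β + n).
Batch 1: sum of counts S = 77 over n = 6 seconds.
After batch 1: Gamma(α+S, β+n) = Gamma(4.0+77, 1.4+6) = Gamma(81.0, 7.4).
Batch 2: sum of counts S = 52 over n = 4 seconds.
After batch 2: Gamma(α+S, β+n) = Gamma(81.0+52, 7.4+4) = Gamma(133.0, 11.4).
SD = √α/β = √133.0/11.4 = 1.0116.

1.0116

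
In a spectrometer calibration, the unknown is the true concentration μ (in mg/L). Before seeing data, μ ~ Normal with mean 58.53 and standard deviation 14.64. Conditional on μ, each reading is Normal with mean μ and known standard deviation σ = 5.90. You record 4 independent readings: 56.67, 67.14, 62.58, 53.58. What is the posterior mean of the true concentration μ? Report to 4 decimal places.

For Normal data with known variance σ², a Normal(μ₀, σ₀²) prior on μ is conjugate. Posterior precision = 1/σ₀² + n/σ²; posterior mean is the precision-weighted average of μ₀ and x̄.
Σxᵢ = 56.67 + 67.14 + 62.58 + 53.58 = 239.97, so n·x̄ = 239.97.
σ₀² = 14.64² = 214.3296, σ² = 5.90² = 34.81; σ² + n·σ₀² = 34.81 + 4·214.3296 = 892.1284.
Posterior mean = (μ₀/σ₀² + n·x̄/σ²)/(1/σ₀² + n/σ²) = (σ²·μ₀ + σ₀²·n·x̄)/(σ² + n·σ₀²) = (34.81·58.53 + 214.3296·239.97)/892.1284 = 53470.103412/892.1284 = 59.9354.

59.9354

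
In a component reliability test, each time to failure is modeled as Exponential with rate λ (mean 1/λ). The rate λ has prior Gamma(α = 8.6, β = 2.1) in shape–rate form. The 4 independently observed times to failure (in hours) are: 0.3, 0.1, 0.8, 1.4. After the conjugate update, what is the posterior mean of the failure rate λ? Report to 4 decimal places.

With a Gamma(shape α, rate β) prior on the exponential rate λ, the posterior after n observations with total T = Σxᵢ is Gamma(α+n, β+T).
Sum of observations T = 2.6 hours; n = 4.
Posterior: Gamma(8.6+4, 2.1+2.6) = Gamma(12.6, 4.7).
Posterior mean of λ = α/β = 12.6/4.7 = 2.6809.

2.6809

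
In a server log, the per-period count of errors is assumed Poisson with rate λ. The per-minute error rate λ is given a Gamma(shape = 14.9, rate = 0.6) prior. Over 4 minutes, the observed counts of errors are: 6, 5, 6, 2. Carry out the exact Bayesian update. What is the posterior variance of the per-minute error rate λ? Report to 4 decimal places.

1.6021

With a Gamma(shape α, rate β) prior, the Poisson likelihood is conjugate: the posterior is Gamma(α + ΣXᵢ, β + n).
Sum of counts S = 19 over n = 4 minutes.
Posterior: Gamma(α+S, β+n) = Gamma(14.9+19, 0.6+4) = Gamma(33.9, 4.6).
Var = α/β² = 33.9/4.6² = 1.6021.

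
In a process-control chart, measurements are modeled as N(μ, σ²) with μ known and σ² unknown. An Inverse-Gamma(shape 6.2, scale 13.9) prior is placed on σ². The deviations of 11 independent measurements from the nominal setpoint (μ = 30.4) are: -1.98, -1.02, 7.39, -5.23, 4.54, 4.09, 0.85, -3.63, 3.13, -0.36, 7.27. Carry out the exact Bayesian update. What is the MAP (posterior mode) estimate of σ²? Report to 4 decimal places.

9.0057

With known mean μ and an Inverse-Gamma(α, β) prior on σ², the Normal likelihood is conjugate: posterior is Inv-Gamma(α + n/2, β + Σ(xᵢ−μ)²/2).
Σ(xᵢ−μ)² = (-1.98)² + (-1.02)² + (7.39)² + (-5.23)² + (4.54)² + (4.09)² + (0.85)² + (-3.63)² + (3.13)² + (-0.36)² + (7.27)² = 200.9443.
Posterior: Inv-Gamma(6.2 + 11/2, 13.9 + 200.9443/2) = Inv-Gamma(11.70, 114.37215).
Mode = β/(α+1) = 114.37215/12.70 = 9.0057.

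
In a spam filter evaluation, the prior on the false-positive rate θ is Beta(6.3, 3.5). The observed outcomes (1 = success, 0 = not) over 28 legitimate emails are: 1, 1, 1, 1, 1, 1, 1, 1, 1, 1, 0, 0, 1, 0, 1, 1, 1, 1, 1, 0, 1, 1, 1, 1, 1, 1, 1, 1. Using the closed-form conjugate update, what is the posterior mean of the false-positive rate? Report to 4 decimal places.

0.8016

The Beta prior is conjugate to a Binomial/Bernoulli likelihood; the update adds successes to α and failures to β.
Posterior: Beta(α+k, β+n−k) = Beta(6.3+24, 3.5+4) = Beta(30.3, 7.5).
Posterior mean = α/(α+β) = 30.3/37.8 = 0.8016.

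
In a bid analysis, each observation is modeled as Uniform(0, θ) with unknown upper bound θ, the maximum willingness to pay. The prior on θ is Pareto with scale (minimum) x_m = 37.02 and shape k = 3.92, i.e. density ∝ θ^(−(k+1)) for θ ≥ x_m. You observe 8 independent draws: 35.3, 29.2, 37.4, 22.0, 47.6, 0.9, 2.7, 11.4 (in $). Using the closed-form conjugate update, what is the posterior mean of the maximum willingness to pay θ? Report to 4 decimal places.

51.9590

A Pareto(scale x_m, shape k) prior on the upper bound θ of Uniform(0, θ) is conjugate: posterior is Pareto(max(x_m, max xᵢ), k + n).
Sample maximum = 47.6; prior scale x_m = 37.02 → posterior scale = max = 47.60.
Posterior shape = 3.92 + 8 = 11.92.
E[θ|data] = k·x_m/(k−1) = 11.92·47.60/10.92 = 51.9590.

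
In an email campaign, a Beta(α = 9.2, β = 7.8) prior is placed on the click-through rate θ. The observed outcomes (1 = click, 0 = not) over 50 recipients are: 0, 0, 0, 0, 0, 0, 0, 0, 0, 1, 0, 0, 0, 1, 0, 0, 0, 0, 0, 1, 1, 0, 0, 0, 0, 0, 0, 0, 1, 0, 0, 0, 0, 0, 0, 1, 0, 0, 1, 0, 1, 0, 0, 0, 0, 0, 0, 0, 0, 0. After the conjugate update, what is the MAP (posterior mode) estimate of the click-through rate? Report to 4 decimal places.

The Beta prior is conjugate to a Binomial/Bernoulli likelihood; the update adds successes to α and failures to β.
Posterior: Beta(α+k, β+n−k) = Beta(9.2+8, 7.8+42) = Beta(17.2, 49.8).
Mode of Beta(a,b) for a,b>1 is (a−1)/(a+b−2) = 16.2/65.0 = 0.2492.

0.2492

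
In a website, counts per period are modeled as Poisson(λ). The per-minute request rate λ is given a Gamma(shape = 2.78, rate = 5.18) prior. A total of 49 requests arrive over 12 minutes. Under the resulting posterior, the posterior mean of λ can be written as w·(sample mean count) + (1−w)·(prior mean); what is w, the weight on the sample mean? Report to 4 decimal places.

With a Gamma(shape α, rate β) prior, the Poisson likelihood is conjugate: the posterior is Gamma(α + ΣXᵢ, β + n).
Posterior mean = (α₀+S)/(β₀+n) = [n/(β₀+n)]·(S/n) + [β₀/(β₀+n)]·(α₀/β₀), so only n and β₀ enter the weight.
Weight on data w = n/(β₀+n) = 12/(5.18+12) = 12/17.18 = 0.6985.

0.6985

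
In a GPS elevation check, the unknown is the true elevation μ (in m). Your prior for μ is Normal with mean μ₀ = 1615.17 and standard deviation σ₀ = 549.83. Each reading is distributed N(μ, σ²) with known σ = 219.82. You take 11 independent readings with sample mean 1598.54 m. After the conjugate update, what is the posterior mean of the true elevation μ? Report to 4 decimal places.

1598.7782

For Normal data with known variance σ², a Normal(μ₀, σ₀²) prior on μ is conjugate. Posterior precision = 1/σ₀² + n/σ²; posterior mean is the precision-weighted average of μ₀ and x̄.
n·x̄ = 11·1598.54 = 17583.94.
σ₀² = 549.83² = 302313.0289, σ² = 219.82² = 48320.8324; σ² + n·σ₀² = 48320.8324 + 11·302313.0289 = 3373764.1503.
Posterior mean = (μ₀/σ₀² + n·x̄/σ²)/(1/σ₀² + n/σ²) = (σ²·μ₀ + σ₀²·n·x̄)/(σ² + n·σ₀²) = (48320.8324·1615.17 + 302313.0289·17583.94)/3373764.1503 = 5393900520.263374/3373764.1503 = 1598.7782.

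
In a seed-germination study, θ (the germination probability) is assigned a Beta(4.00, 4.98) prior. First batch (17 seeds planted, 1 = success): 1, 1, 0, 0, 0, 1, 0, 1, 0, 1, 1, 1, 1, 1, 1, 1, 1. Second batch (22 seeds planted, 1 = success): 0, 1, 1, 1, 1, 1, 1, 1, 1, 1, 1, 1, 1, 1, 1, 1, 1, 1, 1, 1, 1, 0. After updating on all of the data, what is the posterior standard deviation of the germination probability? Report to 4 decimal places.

The Beta prior is conjugate to a Binomial/Bernoulli likelihood; the update adds successes to α and failures to β.
After batch 1: Beta(4.00+12, 4.98+5) = Beta(16.00, 9.98).
After batch 2: Beta(16.00+20, 9.98+2) = Beta(36.00, 11.98).
Var = αβ/((α+β)²(α+β+1)) = 36.00·11.98/(47.98²·48.98) = 0.00382490; SD = √0.00382490 = 0.0618.

0.0618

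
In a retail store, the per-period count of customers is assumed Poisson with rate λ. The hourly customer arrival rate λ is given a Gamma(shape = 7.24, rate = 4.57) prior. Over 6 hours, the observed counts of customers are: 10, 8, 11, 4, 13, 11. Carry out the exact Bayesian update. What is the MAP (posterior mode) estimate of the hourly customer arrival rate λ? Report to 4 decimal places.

With a Gamma(shape α, rate β) prior, the Poisson likelihood is conjugate: the posterior is Gamma(α + ΣXᵢ, β + n).
Sum of counts S = 57 over n = 6 hours.
Posterior: Gamma(α+S, β+n) = Gamma(7.24+57, 4.57+6) = Gamma(64.24, 10.57).
Mode of Gamma(α,β) for α≥1 is (α−1)/β = 63.24/10.57 = 5.9830.

5.9830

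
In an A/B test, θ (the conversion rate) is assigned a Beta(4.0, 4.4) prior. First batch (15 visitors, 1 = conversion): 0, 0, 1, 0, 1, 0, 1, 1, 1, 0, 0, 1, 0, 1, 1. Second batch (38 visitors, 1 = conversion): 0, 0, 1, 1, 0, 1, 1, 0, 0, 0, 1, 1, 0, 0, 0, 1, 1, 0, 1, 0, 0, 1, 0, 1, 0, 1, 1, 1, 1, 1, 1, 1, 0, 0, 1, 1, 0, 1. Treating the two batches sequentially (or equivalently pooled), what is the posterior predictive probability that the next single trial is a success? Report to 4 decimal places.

0.5375

The Beta prior is conjugate to a Binomial/Bernoulli likelihood; the update adds successes to α and failures to β.
After batch 1: Beta(4.0+8, 4.4+7) = Beta(12.0, 11.4).
After batch 2: Beta(12.0+21, 11.4+17) = Beta(33.0, 28.4).
For a single future Bernoulli trial, P(success | data) = α/(α+β) = 0.5375.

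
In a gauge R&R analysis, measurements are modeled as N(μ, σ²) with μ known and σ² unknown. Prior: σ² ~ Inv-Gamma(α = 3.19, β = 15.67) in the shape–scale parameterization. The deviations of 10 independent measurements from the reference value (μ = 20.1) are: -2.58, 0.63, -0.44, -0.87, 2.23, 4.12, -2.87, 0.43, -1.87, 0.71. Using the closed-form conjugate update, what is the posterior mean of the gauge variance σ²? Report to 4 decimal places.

5.1261

With known mean μ and an Inverse-Gamma(α, β) prior on σ², the Normal likelihood is conjugate: posterior is Inv-Gamma(α + n/2, β + Σ(xᵢ−μ)²/2).
Σ(xᵢ−μ)² = (-2.58)² + (0.63)² + (-0.44)² + (-0.87)² + (2.23)² + (4.12)² + (-2.87)² + (0.43)² + (-1.87)² + (0.71)² = 42.3739.
Posterior: Inv-Gamma(3.19 + 10/2, 15.67 + 42.3739/2) = Inv-Gamma(8.19, 36.85695).
E[σ²|data] = β/(α−1) = 36.85695/7.19 = 5.1261.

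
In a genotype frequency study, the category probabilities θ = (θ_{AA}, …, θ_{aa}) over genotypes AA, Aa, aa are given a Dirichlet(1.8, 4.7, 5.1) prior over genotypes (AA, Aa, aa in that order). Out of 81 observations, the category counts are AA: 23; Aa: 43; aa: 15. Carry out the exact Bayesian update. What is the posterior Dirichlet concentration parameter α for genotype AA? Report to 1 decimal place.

24.8

The Dirichlet prior is conjugate to the Multinomial likelihood: each posterior αⱼ = prior αⱼ + observed count nⱼ.
Posterior concentration: (24.8, 47.7, 20.1), total = 92.6.
α_{AA} = 1.8 + 23 = 24.8.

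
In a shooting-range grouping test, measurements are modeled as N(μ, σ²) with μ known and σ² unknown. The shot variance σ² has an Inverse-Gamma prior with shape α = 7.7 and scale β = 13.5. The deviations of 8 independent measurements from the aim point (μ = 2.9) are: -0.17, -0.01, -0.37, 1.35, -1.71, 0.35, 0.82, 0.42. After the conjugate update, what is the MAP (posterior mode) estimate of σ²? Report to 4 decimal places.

With known mean μ and an Inverse-Gamma(α, β) prior on σ², the Normal likelihood is conjugate: posterior is Inv-Gamma(α + n/2, β + Σ(xᵢ−μ)²/2).
Σ(xᵢ−μ)² = (-0.17)² + (-0.01)² + (-0.37)² + (1.35)² + (-1.71)² + (0.35)² + (0.82)² + (0.42)² = 5.8838.
Posterior: Inv-Gamma(7.7 + 8/2, 13.5 + 5.8838/2) = Inv-Gamma(11.70, 16.44190).
Mode = β/(α+1) = 16.44190/12.70 = 1.2946.

1.2946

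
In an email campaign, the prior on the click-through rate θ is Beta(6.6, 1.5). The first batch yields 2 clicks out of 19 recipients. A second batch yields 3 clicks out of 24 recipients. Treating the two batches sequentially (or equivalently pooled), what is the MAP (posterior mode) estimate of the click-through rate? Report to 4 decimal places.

The Beta prior is conjugate to a Binomial/Bernoulli likelihood; the update adds successes to α and failures to β.
After batch 1: Beta(6.6+2, 1.5+17) = Beta(8.6, 18.5).
After batch 2: Beta(8.6+3, 18.5+21) = Beta(11.6, 39.5).
Mode of Beta(a,b) for a,b>1 is (a−1)/(a+b−2) = 10.6/49.1 = 0.2159.

0.2159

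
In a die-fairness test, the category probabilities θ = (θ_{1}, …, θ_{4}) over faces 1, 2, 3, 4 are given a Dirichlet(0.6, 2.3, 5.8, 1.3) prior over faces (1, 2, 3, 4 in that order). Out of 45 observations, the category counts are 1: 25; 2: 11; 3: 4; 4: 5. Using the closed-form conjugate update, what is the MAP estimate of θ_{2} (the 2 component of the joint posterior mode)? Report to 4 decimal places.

The Dirichlet prior is conjugate to the Multinomial likelihood: each posterior αⱼ = prior αⱼ + observed count nⱼ.
Posterior concentration: (25.6, 13.3, 9.8, 6.3), total = 55.0.
Joint mode component: (α_{2}−1)/(Σα−K) = 12.3/51.0 = 0.2412.

0.2412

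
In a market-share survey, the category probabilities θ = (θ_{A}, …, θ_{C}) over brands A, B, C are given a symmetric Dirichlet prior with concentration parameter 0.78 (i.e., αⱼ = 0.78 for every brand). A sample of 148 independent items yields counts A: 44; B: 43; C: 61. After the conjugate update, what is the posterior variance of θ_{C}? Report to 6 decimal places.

0.001599

The Dirichlet prior is conjugate to the Multinomial likelihood: each posterior αⱼ = prior αⱼ + observed count nⱼ.
Posterior concentration: (44.78, 43.78, 61.78), total = 150.34.
Var[θ_j] = α_j(Σα−α_j)/((Σα)²(Σα+1)) = 61.78·88.56/(150.34²·151.34) = 0.001599.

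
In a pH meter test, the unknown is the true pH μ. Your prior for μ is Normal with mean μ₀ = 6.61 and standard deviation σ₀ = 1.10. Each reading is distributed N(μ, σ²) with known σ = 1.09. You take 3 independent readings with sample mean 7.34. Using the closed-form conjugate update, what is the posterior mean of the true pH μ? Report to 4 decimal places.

For Normal data with known variance σ², a Normal(μ₀, σ₀²) prior on μ is conjugate. Posterior precision = 1/σ₀² + n/σ²; posterior mean is the precision-weighted average of μ₀ and x̄.
n·x̄ = 3·7.34 = 22.02.
σ₀² = 1.10² = 1.21, σ² = 1.09² = 1.1881; σ² + n·σ₀² = 1.1881 + 3·1.21 = 4.8181.
Posterior mean = (μ₀/σ₀² + n·x̄/σ²)/(1/σ₀² + n/σ²) = (σ²·μ₀ + σ₀²·n·x̄)/(σ² + n·σ₀²) = (1.1881·6.61 + 1.21·22.02)/4.8181 = 34.497541/4.8181 = 7.1600.

7.1600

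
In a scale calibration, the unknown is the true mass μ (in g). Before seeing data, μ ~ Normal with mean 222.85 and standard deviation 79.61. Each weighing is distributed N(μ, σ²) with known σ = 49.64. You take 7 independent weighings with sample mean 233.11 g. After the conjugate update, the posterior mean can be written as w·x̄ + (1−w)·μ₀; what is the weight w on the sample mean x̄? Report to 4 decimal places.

For Normal data with known variance σ², a Normal(μ₀, σ₀²) prior on μ is conjugate. Posterior precision = 1/σ₀² + n/σ²; posterior mean is the precision-weighted average of μ₀ and x̄.
σ₀² = 79.61² = 6337.7521, σ² = 49.64² = 2464.1296. Prior precision 1/σ₀² = 1/6337.7521; data precision n/σ² = 7/2464.1296.
w = (n/σ²)/(1/σ₀² + n/σ²) = n·σ₀²/(σ² + n·σ₀²) = 7·6337.7521/(2464.1296 + 7·6337.7521) = 44364.2647/46828.3943 = 0.9474.

0.9474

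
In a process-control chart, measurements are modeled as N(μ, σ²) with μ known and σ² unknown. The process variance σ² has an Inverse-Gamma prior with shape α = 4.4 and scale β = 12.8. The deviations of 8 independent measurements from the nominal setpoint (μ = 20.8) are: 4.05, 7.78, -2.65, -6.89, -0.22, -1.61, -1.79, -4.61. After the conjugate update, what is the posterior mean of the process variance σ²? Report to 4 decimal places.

12.4407

With known mean μ and an Inverse-Gamma(α, β) prior on σ², the Normal likelihood is conjugate: posterior is Inv-Gamma(α + n/2, β + Σ(xᵢ−μ)²/2).
Σ(xᵢ−μ)² = (4.05)² + (7.78)² + (-2.65)² + (-6.89)² + (-0.22)² + (-1.61)² + (-1.79)² + (-4.61)² = 158.5222.
Posterior: Inv-Gamma(4.4 + 8/2, 12.8 + 158.5222/2) = Inv-Gamma(8.40, 92.06110).
E[σ²|data] = β/(α−1) = 92.06110/7.40 = 12.4407.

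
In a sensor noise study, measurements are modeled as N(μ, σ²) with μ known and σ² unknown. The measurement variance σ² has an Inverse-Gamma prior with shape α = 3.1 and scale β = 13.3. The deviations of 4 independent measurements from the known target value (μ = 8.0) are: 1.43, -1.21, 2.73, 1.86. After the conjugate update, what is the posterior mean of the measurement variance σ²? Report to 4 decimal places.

With known mean μ and an Inverse-Gamma(α, β) prior on σ², the Normal likelihood is conjugate: posterior is Inv-Gamma(α + n/2, β + Σ(xᵢ−μ)²/2).
Σ(xᵢ−μ)² = (1.43)² + (-1.21)² + (2.73)² + (1.86)² = 14.4215.
Posterior: Inv-Gamma(3.1 + 4/2, 13.3 + 14.4215/2) = Inv-Gamma(5.10, 20.51075).
E[σ²|data] = β/(α−1) = 20.51075/4.10 = 5.0026.

5.0026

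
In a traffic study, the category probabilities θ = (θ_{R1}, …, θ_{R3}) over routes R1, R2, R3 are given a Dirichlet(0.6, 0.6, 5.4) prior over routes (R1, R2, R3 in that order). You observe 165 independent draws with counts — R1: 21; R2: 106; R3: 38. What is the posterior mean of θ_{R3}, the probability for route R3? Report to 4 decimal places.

0.2529

The Dirichlet prior is conjugate to the Multinomial likelihood: each posterior αⱼ = prior αⱼ + observed count nⱼ.
Posterior concentration: (21.6, 106.6, 43.4), total = 171.6.
E[θ_{R3}|data] = α_{R3}/Σα = 43.4/171.6 = 0.2529.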